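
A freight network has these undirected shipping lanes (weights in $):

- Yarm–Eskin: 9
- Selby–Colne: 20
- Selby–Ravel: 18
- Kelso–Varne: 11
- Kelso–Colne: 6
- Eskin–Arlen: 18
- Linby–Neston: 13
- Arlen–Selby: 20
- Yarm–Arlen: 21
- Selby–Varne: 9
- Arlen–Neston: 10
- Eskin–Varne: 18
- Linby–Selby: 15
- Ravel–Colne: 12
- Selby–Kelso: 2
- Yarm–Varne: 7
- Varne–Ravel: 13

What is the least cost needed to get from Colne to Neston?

Enumerating some paths:
Colne - Kelso - Selby - Arlen - Neston: 6+2+20+10 = 38
Colne - Kelso - Selby - Linby - Neston: 6+2+15+13 = 36
Colne - Selby - Linby - Neston: 20+15+13 = 48
The minimum is $36 via Colne - Kelso - Selby - Linby - Neston.

$36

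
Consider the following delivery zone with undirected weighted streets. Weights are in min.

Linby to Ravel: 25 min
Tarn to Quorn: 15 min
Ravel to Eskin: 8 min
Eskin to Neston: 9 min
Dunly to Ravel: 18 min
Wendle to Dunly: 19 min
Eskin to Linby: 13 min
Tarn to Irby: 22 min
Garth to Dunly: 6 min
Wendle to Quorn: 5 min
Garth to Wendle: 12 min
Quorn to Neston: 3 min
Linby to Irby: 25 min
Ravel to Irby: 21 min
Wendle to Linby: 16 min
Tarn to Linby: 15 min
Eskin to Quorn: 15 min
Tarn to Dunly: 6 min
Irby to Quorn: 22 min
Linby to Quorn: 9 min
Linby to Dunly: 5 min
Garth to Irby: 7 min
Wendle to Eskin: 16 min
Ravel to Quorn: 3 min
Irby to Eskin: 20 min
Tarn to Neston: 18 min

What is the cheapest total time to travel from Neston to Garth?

20 min

Running Dijkstra from Neston:
Neston: 0
Quorn: 3  (via Neston)
Ravel: 6  (via Quorn)
Wendle: 8  (via Quorn)
Eskin: 9  (via Neston)
Linby: 12  (via Quorn)
Dunly: 17  (via Linby)
Tarn: 18  (via Neston)
Garth: 20  (via Wendle)
Shortest route: Neston → Quorn → Wendle → Garth = 20 min.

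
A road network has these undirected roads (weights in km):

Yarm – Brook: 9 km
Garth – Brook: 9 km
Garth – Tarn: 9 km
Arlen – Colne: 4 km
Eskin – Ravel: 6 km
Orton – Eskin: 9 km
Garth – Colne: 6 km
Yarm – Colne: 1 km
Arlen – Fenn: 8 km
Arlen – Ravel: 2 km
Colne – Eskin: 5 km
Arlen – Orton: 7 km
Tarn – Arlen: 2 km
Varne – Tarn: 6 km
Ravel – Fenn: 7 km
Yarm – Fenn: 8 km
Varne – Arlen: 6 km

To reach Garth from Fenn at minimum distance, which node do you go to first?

Yarm

Candidate routes:
Fenn - Arlen - Colne - Garth: 8+4+6 = 18
Fenn - Yarm - Colne - Garth: 8+1+6 = 15
Fenn - Ravel - Arlen - Colne - Garth: 7+2+4+6 = 19
The minimum is 15 km via Fenn - Yarm - Colne - Garth.
So from Fenn the first move is to Yarm.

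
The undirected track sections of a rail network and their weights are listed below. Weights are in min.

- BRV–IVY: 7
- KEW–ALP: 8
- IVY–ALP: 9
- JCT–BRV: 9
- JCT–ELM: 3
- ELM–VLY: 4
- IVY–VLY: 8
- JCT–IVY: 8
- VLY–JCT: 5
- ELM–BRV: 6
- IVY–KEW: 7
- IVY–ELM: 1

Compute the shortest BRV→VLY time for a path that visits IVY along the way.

Shortest BRV→IVY: BRV–IVY = 7
Best IVY to VLY: IVY–ELM–VLY costing 5
Total via IVY: 7 + 5 = 12 min.

12 min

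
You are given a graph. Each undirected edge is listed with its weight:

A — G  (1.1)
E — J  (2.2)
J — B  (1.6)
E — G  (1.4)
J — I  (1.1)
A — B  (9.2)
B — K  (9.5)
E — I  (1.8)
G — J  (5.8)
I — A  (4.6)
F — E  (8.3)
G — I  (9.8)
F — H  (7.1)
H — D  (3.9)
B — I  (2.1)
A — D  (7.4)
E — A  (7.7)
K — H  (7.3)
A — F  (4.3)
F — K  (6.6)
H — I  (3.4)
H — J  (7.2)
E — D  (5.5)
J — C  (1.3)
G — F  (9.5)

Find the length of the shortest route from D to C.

9

Settle nodes by increasing distance from D:
D: 0
H: 3.9  (via D)
E: 5.5  (via D)
G: 6.9  (via E)
I: 7.3  (via H)
A: 7.4  (via D)
J: 7.7  (via E)
C: 9  (via J)
Shortest route: D → E → J → C = 9.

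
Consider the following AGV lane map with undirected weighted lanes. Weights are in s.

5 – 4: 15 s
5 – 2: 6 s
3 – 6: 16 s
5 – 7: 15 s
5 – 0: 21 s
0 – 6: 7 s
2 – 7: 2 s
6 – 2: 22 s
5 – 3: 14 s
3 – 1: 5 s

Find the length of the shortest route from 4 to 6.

Settle nodes by increasing distance from 4:
4: 0
5: 15  (via 4)
2: 21  (via 5)
7: 23  (via 2)
3: 29  (via 5)
1: 34  (via 3)
0: 36  (via 5)
6: 43  (via 2)
Shortest route: 4–5–2–6 = 43 s.

43 s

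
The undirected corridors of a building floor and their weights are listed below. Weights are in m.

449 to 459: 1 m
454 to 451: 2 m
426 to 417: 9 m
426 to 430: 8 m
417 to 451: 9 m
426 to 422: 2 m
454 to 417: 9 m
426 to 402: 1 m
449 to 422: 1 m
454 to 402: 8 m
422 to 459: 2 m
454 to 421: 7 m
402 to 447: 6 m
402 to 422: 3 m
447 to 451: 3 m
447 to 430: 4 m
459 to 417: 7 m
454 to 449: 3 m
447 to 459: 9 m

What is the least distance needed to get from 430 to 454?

Settle nodes by increasing distance from 430:
430: 0
447: 4  (via 430)
451: 7  (via 447)
426: 8  (via 430)
454: 9  (via 451)
Shortest route: 430 → 447 → 451 → 454 = 9 m.

9 m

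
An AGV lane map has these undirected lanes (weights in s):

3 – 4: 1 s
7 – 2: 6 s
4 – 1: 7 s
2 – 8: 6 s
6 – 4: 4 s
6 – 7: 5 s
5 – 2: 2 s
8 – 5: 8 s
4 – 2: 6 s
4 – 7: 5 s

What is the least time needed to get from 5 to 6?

12 s

Enumerating some paths:
5 - 2 - 4 - 6: 2+6+4 = 12
5 - 2 - 7 - 6: 2+6+5 = 13
Cheapest is 5 - 2 - 4 - 6 at 12 s.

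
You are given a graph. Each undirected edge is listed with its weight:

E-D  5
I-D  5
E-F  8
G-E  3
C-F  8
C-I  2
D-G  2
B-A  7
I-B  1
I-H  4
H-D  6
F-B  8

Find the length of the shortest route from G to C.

9

Settle nodes by increasing distance from G:
G: 0
D: 2  (via G)
E: 3  (via G)
I: 7  (via D)
B: 8  (via I)
H: 8  (via D)
C: 9  (via I)
Shortest route: G–D–I–C = 9.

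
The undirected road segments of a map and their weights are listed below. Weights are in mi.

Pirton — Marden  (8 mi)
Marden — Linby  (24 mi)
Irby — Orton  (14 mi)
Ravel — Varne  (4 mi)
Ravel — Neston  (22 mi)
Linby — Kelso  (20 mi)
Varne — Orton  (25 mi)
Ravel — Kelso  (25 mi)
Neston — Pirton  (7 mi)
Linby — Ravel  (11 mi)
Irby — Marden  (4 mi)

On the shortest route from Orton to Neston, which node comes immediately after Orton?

Irby

Enumerating some paths:
Orton - Varne - Ravel - Neston: 25+4+22 = 51
Orton - Irby - Marden - Linby - Ravel - Neston: 14+4+24+11+22 = 75
Orton - Irby - Marden - Pirton - Neston: 14+4+8+7 = 33
Orton - Varne - Ravel - Linby - Marden - Pirton - Neston: 25+4+11+24+8+7 = 79
Cheapest is Orton - Irby - Marden - Pirton - Neston at 33 mi.
So from Orton the first move is to Irby.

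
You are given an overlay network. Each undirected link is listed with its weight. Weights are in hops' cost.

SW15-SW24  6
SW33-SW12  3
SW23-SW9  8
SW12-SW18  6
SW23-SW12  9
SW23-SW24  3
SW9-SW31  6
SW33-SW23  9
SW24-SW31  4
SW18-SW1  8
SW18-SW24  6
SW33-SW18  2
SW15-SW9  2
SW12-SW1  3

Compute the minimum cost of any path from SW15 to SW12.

Enumerating some paths:
SW15–SW24–SW18–SW33–SW12: 6+6+2+3 = 17
SW15–SW24–SW23–SW12: 6+3+9 = 18
SW15–SW24–SW18–SW12: 6+6+6 = 18
Cheapest is SW15–SW24–SW18–SW33–SW12 at 17 hops' cost.

17 hops' cost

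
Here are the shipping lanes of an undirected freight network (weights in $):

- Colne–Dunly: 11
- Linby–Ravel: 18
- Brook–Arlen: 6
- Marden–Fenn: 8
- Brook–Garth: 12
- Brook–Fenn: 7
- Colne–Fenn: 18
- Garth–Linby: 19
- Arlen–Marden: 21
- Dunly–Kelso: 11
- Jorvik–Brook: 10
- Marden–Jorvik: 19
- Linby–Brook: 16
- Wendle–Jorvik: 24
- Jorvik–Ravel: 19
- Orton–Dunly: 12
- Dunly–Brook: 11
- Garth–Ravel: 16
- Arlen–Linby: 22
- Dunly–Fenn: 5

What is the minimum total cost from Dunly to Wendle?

$45

Shortest distances from Dunly:
Dunly: 0
Fenn: 5  (via Dunly)
Brook: 11  (via Dunly)
Kelso: 11  (via Dunly)
Colne: 11  (via Dunly)
Orton: 12  (via Dunly)
Marden: 13  (via Fenn)
Arlen: 17  (via Brook)
Jorvik: 21  (via Brook)
Garth: 23  (via Brook)
Linby: 27  (via Brook)
Ravel: 39  (via Garth)
Wendle: 45  (via Jorvik)
Shortest route: Dunly–Brook–Jorvik–Wendle = $45.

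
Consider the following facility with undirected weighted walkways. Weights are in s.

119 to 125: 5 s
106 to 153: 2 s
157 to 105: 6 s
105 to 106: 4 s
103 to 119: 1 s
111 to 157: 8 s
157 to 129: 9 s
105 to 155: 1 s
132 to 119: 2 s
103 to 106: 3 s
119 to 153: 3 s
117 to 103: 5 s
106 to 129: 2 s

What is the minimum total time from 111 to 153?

Settle nodes by increasing distance from 111:
111: 0
157: 8  (via 111)
105: 14  (via 157)
155: 15  (via 105)
129: 17  (via 157)
106: 18  (via 105)
153: 20  (via 106)
Shortest route: 111–157–105–106–153 = 20 s.

20 s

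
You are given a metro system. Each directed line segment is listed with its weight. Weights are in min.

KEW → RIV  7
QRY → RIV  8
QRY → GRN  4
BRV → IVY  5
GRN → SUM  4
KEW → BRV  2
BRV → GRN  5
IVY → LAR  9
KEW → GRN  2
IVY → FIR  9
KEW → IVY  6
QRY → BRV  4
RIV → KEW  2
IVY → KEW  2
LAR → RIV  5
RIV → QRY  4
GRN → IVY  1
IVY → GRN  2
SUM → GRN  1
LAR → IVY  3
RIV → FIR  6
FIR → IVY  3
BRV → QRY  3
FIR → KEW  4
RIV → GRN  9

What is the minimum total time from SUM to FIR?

11 min

Running Dijkstra from SUM:
SUM: 0
GRN: 1  (via SUM)
IVY: 2  (via GRN)
KEW: 4  (via IVY)
BRV: 6  (via KEW)
QRY: 9  (via BRV)
LAR: 11  (via IVY)
RIV: 11  (via KEW)
FIR: 11  (via IVY)
Shortest route: SUM–GRN–IVY–FIR = 11 min.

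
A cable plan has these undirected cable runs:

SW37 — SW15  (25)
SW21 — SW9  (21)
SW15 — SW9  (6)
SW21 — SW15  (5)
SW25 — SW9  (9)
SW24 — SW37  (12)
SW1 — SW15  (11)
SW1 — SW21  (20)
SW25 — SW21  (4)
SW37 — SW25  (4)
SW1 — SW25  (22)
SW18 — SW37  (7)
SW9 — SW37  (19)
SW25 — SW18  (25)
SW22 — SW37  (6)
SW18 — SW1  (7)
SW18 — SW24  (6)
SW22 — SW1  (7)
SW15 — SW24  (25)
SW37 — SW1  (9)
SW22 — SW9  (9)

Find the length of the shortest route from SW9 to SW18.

Compare a few routes:
SW9–SW25–SW37–SW18: 9+4+7 = 20
SW9–SW22–SW1–SW18: 9+7+7 = 23
SW9–SW22–SW37–SW18: 9+6+7 = 22
The minimum is 20 via SW9–SW25–SW37–SW18.

20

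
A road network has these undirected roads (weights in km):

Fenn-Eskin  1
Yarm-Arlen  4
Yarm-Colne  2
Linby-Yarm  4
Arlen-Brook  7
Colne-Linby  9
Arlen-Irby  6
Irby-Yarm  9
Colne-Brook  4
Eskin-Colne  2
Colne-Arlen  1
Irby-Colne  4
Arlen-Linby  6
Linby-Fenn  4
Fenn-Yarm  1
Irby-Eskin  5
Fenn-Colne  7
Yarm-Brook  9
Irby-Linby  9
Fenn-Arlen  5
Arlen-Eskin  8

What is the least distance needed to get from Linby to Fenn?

Settle nodes by increasing distance from Linby:
Linby: 0
Yarm: 4  (via Linby)
Fenn: 4  (via Linby)
Shortest route: Linby → Fenn = 4 km.

4 km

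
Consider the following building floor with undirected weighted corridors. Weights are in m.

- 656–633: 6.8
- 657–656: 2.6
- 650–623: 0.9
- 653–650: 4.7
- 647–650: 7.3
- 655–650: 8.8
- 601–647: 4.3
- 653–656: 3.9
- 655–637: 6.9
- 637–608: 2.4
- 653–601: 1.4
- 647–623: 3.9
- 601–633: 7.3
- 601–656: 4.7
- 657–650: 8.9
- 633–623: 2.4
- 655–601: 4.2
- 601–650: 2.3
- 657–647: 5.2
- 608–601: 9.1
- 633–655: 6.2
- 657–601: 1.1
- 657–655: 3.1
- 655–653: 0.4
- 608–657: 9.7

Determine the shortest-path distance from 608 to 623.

12.3 m

Compare a few routes:
608 → 601 → 650 → 623: 9.1+2.3+0.9 = 12.3
608 → 657 → 601 → 650 → 623: 9.7+1.1+2.3+0.9 = 14
The minimum is 12.3 m via 608 → 601 → 650 → 623.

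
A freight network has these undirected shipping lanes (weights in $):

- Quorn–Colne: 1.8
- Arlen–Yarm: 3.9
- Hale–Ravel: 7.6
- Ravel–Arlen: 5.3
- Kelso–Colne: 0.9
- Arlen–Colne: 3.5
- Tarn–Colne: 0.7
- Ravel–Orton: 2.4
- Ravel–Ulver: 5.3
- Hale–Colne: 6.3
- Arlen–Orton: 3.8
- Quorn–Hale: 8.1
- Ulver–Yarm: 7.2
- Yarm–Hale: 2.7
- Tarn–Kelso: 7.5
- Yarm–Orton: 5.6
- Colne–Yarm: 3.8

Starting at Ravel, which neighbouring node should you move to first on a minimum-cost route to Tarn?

Arlen

Enumerating some paths:
Ravel–Orton–Arlen–Colne–Tarn: 2.4+3.8+3.5+0.7 = 10.4
Ravel–Orton–Yarm–Colne–Tarn: 2.4+5.6+3.8+0.7 = 12.5
Ravel–Arlen–Colne–Tarn: 5.3+3.5+0.7 = 9.5
Ravel–Arlen–Yarm–Colne–Tarn: 5.3+3.9+3.8+0.7 = 13.7
Cheapest is Ravel–Arlen–Colne–Tarn at $9.5.
So from Ravel the first move is to Arlen.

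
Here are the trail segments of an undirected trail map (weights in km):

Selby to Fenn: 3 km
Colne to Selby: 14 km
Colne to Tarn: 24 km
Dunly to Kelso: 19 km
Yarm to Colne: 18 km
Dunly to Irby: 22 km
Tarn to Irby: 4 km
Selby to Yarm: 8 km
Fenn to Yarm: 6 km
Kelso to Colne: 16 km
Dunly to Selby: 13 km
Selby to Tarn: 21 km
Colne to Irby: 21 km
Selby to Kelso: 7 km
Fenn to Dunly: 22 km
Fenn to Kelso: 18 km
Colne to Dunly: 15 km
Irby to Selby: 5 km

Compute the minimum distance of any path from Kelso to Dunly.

Compare a few routes:
Kelso - Dunly: 19 = 19
Kelso - Selby - Dunly: 7+13 = 20
Kelso - Colne - Dunly: 16+15 = 31
The minimum is 19 km via Kelso - Dunly.

19 km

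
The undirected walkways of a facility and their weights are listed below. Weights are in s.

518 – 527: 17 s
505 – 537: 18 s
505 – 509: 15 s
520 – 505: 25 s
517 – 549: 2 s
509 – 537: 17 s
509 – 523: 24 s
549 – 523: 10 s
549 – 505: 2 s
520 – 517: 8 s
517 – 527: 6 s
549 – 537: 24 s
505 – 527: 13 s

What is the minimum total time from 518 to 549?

25 s

Running Dijkstra from 518:
518: 0
527: 17  (via 518)
517: 23  (via 527)
549: 25  (via 517)
Shortest route: 518–527–517–549 = 25 s.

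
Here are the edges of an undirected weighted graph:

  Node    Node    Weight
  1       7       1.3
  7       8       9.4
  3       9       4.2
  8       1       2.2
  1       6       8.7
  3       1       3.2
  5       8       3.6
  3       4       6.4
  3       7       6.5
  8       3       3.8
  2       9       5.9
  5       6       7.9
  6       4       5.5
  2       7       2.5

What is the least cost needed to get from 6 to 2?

12.5

Running Dijkstra from 6:
6: 0
4: 5.5  (via 6)
5: 7.9  (via 6)
1: 8.7  (via 6)
7: 10  (via 1)
8: 10.9  (via 1)
3: 11.9  (via 4)
2: 12.5  (via 7)
Shortest route: 6 → 1 → 7 → 2 = 12.5.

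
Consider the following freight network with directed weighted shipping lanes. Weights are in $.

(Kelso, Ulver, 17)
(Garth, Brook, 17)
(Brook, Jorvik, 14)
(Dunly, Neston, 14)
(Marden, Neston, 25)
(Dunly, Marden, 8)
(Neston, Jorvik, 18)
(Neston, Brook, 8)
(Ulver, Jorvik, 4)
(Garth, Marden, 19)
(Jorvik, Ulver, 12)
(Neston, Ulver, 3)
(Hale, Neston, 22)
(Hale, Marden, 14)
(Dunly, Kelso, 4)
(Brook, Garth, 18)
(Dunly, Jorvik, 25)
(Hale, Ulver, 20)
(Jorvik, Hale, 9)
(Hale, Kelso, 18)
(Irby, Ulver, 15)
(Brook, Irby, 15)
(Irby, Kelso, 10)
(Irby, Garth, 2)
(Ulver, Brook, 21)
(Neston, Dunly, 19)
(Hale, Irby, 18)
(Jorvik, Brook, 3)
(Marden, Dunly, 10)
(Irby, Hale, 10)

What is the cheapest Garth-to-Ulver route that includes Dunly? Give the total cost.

$46

Best Garth to Dunly: Garth–Marden–Dunly costing 29
Best Dunly to Ulver: Dunly–Neston–Ulver costing 17
Total via Dunly: 29 + 17 = $46.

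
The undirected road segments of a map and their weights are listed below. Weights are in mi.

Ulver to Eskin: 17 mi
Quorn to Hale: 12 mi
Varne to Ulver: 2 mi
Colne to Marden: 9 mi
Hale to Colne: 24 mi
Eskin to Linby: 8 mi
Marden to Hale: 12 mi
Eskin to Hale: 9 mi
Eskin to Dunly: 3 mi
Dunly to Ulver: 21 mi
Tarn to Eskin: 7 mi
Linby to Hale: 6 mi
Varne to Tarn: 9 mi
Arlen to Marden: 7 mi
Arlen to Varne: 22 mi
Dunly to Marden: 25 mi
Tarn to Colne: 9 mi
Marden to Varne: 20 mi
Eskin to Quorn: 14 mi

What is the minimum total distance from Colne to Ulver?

20 mi

Running Dijkstra from Colne:
Colne: 0
Tarn: 9  (via Colne)
Marden: 9  (via Colne)
Arlen: 16  (via Marden)
Eskin: 16  (via Tarn)
Varne: 18  (via Tarn)
Dunly: 19  (via Eskin)
Ulver: 20  (via Varne)
Shortest route: Colne–Tarn–Varne–Ulver = 20 mi.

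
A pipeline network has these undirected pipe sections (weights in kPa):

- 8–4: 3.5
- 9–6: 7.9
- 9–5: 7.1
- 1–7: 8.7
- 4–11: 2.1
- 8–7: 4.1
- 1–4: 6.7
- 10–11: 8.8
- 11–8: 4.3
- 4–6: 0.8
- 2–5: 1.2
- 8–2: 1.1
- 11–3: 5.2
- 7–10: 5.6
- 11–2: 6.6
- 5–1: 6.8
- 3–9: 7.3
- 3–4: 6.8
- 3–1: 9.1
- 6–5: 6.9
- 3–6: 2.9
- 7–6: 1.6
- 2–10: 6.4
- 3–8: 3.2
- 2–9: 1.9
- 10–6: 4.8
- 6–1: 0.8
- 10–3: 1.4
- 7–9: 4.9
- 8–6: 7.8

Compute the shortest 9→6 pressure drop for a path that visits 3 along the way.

9.1 kPa

Shortest 9→3: 9–2–8–3 = 6.2
Best 3 to 6: 3–6 costing 2.9
Total via 3: 6.2 + 2.9 = 9.1 kPa.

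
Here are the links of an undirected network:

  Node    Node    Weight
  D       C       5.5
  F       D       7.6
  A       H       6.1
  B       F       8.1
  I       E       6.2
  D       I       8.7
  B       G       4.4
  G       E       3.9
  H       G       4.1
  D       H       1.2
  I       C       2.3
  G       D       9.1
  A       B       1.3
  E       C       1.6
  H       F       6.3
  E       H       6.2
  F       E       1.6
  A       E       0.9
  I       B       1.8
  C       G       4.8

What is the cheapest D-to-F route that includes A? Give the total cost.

9.8

Best D to A: D–H–A costing 7.3
Shortest A→F: A–E–F = 2.5
Total via A: 7.3 + 2.5 = 9.8.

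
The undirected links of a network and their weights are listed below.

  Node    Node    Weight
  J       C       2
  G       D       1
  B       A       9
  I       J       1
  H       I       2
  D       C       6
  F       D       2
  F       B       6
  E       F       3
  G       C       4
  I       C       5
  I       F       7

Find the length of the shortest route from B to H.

Shortest distances from B:
B: 0
F: 6  (via B)
D: 8  (via F)
A: 9  (via B)
E: 9  (via F)
G: 9  (via D)
C: 13  (via G)
I: 13  (via F)
J: 14  (via I)
H: 15  (via I)
Shortest route: B → F → I → H = 15.

15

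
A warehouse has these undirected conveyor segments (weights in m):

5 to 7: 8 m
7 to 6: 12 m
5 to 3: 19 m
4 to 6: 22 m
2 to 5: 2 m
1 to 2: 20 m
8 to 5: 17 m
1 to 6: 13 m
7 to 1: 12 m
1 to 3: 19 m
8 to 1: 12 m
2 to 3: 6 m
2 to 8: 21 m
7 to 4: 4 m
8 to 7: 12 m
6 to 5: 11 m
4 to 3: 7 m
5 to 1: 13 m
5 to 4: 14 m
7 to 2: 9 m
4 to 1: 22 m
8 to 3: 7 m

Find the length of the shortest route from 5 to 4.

12 m

Candidate routes:
5–7–4: 8+4 = 12
5–4: 14 = 14
Cheapest is 5–7–4 at 12 m.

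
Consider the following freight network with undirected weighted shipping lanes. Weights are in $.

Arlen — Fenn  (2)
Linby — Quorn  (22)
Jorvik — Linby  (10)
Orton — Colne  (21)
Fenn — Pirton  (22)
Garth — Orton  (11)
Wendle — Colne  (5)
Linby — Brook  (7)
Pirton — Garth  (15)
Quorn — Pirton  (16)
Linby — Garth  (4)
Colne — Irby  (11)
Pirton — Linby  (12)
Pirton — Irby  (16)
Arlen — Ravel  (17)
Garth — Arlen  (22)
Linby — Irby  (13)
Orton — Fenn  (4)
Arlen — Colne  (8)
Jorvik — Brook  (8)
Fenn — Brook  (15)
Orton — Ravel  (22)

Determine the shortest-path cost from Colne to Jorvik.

Enumerating some paths:
Colne–Irby–Linby–Brook–Jorvik: 11+13+7+8 = 39
Colne–Arlen–Fenn–Orton–Garth–Linby–Jorvik: 8+2+4+11+4+10 = 39
Colne–Arlen–Fenn–Brook–Jorvik: 8+2+15+8 = 33
Colne–Irby–Linby–Jorvik: 11+13+10 = 34
Cheapest is Colne–Arlen–Fenn–Brook–Jorvik at $33.

$33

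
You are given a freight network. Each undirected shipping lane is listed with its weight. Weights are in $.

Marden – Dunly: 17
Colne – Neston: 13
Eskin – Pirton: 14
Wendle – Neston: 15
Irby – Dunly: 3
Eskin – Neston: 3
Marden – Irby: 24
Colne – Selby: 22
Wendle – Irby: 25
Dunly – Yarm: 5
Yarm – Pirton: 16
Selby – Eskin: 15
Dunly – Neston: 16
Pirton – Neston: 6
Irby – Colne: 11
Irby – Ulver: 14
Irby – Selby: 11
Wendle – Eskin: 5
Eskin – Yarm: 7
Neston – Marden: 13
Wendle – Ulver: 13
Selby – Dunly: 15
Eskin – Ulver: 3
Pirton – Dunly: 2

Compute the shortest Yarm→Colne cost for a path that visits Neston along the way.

$23

Shortest Yarm→Neston: Yarm → Eskin → Neston = 10
Best Neston to Colne: Neston → Colne costing 13
Total via Neston: 10 + 13 = $23.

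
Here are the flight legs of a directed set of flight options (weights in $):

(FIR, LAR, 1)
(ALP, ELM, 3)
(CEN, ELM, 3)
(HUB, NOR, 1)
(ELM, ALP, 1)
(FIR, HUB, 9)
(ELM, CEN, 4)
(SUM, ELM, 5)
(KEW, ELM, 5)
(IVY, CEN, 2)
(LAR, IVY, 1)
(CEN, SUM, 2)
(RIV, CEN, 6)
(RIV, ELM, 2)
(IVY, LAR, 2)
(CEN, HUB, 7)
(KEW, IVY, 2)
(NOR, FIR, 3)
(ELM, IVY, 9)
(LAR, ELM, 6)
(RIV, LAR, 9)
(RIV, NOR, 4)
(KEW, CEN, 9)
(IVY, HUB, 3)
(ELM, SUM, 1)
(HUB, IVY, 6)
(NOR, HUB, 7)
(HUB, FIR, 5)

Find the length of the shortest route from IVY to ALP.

Enumerating some paths:
IVY - LAR - ELM - ALP: 2+6+1 = 9
IVY - CEN - ELM - ALP: 2+3+1 = 6
Cheapest is IVY - CEN - ELM - ALP at $6.

$6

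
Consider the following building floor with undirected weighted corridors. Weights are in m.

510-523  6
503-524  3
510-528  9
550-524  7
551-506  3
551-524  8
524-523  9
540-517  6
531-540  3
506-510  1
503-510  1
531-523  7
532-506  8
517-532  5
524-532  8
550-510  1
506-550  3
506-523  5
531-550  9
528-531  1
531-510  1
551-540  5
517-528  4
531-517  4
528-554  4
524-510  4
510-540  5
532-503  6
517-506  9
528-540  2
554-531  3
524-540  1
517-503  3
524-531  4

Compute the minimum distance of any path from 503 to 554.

5 m

Enumerating some paths:
503–510–531–554: 1+1+3 = 5
503–510–531–528–554: 1+1+1+4 = 7
Cheapest is 503–510–531–554 at 5 m.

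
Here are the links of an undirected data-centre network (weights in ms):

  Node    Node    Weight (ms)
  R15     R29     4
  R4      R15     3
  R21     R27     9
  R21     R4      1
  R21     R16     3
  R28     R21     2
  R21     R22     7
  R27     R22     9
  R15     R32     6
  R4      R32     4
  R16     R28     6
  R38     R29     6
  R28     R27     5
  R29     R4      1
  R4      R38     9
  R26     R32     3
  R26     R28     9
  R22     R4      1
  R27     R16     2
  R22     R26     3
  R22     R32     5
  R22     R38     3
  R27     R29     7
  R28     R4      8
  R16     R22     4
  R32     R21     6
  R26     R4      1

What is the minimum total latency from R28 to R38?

7 ms

Shortest distances from R28:
R28: 0
R21: 2  (via R28)
R4: 3  (via R21)
R29: 4  (via R4)
R22: 4  (via R4)
R26: 4  (via R4)
R16: 5  (via R21)
R27: 5  (via R28)
R15: 6  (via R4)
R38: 7  (via R22)
Shortest route: R28–R21–R4–R22–R38 = 7 ms.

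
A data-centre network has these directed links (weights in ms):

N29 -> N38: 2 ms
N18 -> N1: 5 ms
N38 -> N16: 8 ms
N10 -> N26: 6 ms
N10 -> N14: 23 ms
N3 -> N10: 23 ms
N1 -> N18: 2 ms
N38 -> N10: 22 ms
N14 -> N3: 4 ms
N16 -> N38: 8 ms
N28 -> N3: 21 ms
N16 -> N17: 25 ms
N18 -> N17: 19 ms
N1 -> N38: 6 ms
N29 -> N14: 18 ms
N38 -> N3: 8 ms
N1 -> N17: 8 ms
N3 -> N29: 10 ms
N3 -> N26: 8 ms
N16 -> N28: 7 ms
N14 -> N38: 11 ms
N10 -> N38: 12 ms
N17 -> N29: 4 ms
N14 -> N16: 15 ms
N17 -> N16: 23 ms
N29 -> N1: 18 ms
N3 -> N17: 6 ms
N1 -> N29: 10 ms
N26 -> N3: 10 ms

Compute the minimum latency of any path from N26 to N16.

Shortest distances from N26:
N26: 0
N3: 10  (via N26)
N17: 16  (via N3)
N29: 20  (via N3)
N38: 22  (via N29)
N16: 30  (via N38)
Shortest route: N26–N3–N29–N38–N16 = 30 ms.

30 ms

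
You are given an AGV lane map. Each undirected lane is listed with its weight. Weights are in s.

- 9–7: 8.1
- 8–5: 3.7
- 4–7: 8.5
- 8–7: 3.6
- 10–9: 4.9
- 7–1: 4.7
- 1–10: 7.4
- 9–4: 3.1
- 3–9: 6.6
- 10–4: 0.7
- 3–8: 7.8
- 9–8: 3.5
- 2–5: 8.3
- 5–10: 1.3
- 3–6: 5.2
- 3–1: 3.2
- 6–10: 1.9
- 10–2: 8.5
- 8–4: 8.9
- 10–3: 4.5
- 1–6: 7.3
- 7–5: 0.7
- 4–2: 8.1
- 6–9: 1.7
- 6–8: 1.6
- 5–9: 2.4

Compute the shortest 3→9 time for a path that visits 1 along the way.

Shortest 3→1: 3 → 1 = 3.2
Shortest 1→9: 1 → 7 → 5 → 9 = 7.8
Total via 1: 3.2 + 7.8 = 11 s.

11 s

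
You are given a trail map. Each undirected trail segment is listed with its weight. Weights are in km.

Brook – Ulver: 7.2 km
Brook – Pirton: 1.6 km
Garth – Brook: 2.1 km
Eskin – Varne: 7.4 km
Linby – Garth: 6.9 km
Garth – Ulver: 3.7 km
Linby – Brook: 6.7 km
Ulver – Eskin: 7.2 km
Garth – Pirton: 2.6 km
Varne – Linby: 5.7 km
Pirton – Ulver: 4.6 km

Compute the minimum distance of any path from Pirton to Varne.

14 km

Shortest distances from Pirton:
Pirton: 0
Brook: 1.6  (via Pirton)
Garth: 2.6  (via Pirton)
Ulver: 4.6  (via Pirton)
Linby: 8.3  (via Brook)
Eskin: 11.8  (via Ulver)
Varne: 14  (via Linby)
Shortest route: Pirton–Brook–Linby–Varne = 14 km.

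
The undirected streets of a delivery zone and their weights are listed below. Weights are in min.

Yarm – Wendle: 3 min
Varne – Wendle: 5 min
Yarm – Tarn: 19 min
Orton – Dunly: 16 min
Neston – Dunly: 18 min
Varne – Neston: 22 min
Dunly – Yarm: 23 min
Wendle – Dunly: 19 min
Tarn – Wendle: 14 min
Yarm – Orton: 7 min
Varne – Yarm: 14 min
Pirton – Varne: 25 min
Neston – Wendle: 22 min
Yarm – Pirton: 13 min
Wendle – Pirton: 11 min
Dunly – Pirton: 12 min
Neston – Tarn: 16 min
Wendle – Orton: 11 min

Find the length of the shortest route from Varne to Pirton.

16 min

Compare a few routes:
Varne - Wendle - Pirton: 5+11 = 16
Varne - Wendle - Yarm - Pirton: 5+3+13 = 21
The minimum is 16 min via Varne - Wendle - Pirton.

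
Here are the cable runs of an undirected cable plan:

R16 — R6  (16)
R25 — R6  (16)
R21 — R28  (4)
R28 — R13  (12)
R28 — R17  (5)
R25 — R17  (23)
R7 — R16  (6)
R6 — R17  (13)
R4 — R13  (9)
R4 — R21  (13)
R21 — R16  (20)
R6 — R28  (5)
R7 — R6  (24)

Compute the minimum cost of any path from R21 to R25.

Running Dijkstra from R21:
R21: 0
R28: 4  (via R21)
R6: 9  (via R28)
R17: 9  (via R28)
R4: 13  (via R21)
R13: 16  (via R28)
R16: 20  (via R21)
R25: 25  (via R6)
Shortest route: R21 → R28 → R6 → R25 = 25.

25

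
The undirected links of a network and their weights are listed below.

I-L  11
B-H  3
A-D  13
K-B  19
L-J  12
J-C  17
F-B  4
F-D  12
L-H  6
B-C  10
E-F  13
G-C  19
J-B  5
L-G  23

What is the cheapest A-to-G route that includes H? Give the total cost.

Shortest A→H: A → D → F → B → H = 32
Shortest H→G: H → L → G = 29
Total via H: 32 + 29 = 61.

61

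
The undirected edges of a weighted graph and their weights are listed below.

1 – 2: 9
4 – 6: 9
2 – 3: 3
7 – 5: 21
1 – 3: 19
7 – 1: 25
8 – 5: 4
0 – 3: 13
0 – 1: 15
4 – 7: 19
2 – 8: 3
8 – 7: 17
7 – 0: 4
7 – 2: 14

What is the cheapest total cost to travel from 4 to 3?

Compare a few routes:
4–7–5–8–2–3: 19+21+4+3+3 = 50
4–7–0–3: 19+4+13 = 36
4–7–0–1–2–3: 19+4+15+9+3 = 50
4–7–8–2–3: 19+17+3+3 = 42
The minimum is 36 via 4–7–0–3.

36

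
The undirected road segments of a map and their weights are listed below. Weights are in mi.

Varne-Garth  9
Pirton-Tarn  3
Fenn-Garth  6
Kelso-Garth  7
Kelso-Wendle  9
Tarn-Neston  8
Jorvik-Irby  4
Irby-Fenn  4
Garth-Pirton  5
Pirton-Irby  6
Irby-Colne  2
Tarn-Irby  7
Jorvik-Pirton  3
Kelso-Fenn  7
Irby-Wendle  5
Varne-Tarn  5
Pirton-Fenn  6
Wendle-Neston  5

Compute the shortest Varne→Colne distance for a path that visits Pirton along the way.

16 mi

Best Varne to Pirton: Varne → Tarn → Pirton costing 8
Shortest Pirton→Colne: Pirton → Irby → Colne = 8
Total via Pirton: 8 + 8 = 16 mi.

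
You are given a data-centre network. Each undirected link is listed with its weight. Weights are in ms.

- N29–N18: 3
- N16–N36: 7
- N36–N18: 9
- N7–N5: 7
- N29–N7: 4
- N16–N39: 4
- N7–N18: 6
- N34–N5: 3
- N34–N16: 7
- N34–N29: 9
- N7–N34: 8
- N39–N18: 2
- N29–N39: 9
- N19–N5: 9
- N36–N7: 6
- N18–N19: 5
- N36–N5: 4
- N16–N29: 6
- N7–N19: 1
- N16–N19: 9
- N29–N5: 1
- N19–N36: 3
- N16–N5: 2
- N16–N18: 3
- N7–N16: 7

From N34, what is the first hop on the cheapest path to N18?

Enumerating some paths:
N34–N5–N16–N18: 3+2+3 = 8
N34–N5–N29–N18: 3+1+3 = 7
The minimum is 7 ms via N34–N5–N29–N18.
So from N34 the first move is to N5.

N5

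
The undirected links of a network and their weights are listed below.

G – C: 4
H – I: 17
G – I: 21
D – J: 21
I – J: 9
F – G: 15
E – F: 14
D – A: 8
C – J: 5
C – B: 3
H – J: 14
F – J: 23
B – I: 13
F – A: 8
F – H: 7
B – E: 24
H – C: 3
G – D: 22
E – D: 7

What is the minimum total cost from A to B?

Candidate routes:
A - F - G - C - B: 8+15+4+3 = 30
A - F - H - C - B: 8+7+3+3 = 21
A - D - J - C - B: 8+21+5+3 = 37
Cheapest is A - F - H - C - B at 21.

21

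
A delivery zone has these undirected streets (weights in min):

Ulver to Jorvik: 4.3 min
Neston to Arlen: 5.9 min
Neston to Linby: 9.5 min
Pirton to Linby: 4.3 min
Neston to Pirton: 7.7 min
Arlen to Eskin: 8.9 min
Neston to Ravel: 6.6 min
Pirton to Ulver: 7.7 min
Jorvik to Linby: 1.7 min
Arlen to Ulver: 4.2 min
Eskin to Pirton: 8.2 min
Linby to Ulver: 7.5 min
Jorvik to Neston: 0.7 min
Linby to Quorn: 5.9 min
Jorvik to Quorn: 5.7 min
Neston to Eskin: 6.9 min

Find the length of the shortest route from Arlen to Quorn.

12.3 min

Running Dijkstra from Arlen:
Arlen: 0
Ulver: 4.2  (via Arlen)
Neston: 5.9  (via Arlen)
Jorvik: 6.6  (via Neston)
Linby: 8.3  (via Jorvik)
Eskin: 8.9  (via Arlen)
Pirton: 11.9  (via Ulver)
Quorn: 12.3  (via Jorvik)
Shortest route: Arlen → Neston → Jorvik → Quorn = 12.3 min.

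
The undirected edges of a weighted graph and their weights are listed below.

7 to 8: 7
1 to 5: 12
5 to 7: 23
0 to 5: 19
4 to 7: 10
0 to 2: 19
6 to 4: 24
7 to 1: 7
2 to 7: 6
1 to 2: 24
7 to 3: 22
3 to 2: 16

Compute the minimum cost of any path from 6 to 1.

Running Dijkstra from 6:
6: 0
4: 24  (via 6)
7: 34  (via 4)
2: 40  (via 7)
1: 41  (via 7)
Shortest route: 6–4–7–1 = 41.

41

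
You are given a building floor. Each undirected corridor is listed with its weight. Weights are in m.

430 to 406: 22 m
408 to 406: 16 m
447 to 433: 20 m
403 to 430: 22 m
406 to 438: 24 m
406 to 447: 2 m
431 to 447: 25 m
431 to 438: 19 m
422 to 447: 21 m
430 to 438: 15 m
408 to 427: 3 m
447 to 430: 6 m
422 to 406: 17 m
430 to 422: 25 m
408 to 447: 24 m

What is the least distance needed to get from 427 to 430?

Candidate routes:
427–408–406–430: 3+16+22 = 41
427–408–406–447–430: 3+16+2+6 = 27
427–408–447–430: 3+24+6 = 33
Cheapest is 427–408–406–447–430 at 27 m.

27 m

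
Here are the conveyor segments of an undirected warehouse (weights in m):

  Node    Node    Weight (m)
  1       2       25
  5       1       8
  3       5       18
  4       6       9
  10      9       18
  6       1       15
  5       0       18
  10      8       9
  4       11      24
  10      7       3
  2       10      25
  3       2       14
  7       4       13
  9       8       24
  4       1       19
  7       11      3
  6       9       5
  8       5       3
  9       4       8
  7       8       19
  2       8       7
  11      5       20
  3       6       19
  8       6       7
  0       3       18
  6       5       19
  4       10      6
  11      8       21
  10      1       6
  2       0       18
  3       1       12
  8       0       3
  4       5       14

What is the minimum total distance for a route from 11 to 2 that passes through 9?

39 m

Shortest 11→9: 11 → 7 → 10 → 4 → 9 = 20
Best 9 to 2: 9 → 6 → 8 → 2 costing 19
Total via 9: 20 + 19 = 39 m.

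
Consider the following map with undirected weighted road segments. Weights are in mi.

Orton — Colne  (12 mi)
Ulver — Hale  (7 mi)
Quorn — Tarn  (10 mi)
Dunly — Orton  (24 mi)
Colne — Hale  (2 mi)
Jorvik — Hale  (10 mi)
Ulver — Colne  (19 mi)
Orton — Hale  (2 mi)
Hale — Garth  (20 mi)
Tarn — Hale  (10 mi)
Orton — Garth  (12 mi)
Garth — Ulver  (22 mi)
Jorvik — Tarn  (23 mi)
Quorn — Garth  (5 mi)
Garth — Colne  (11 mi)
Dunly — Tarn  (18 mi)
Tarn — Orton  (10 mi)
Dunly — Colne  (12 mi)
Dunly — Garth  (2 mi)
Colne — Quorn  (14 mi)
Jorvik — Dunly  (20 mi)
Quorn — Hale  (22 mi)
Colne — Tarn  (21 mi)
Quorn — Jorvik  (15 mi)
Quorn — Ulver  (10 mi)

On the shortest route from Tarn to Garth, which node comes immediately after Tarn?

Enumerating some paths:
Tarn → Orton → Garth: 10+12 = 22
Tarn → Quorn → Garth: 10+5 = 15
Tarn → Dunly → Garth: 18+2 = 20
The minimum is 15 mi via Tarn → Quorn → Garth.
So from Tarn the first move is to Quorn.

Quorn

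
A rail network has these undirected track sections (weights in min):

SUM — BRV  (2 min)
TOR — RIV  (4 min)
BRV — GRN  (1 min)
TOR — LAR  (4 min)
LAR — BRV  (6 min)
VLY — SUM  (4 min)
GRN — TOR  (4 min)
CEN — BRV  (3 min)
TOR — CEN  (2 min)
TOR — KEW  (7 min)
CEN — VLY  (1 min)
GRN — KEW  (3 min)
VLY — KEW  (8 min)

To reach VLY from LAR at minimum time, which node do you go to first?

Compare a few routes:
LAR - TOR - GRN - BRV - CEN - VLY: 4+4+1+3+1 = 13
LAR - BRV - SUM - VLY: 6+2+4 = 12
LAR - BRV - CEN - VLY: 6+3+1 = 10
LAR - TOR - CEN - VLY: 4+2+1 = 7
The minimum is 7 min via LAR - TOR - CEN - VLY.
So from LAR the first move is to TOR.

TOR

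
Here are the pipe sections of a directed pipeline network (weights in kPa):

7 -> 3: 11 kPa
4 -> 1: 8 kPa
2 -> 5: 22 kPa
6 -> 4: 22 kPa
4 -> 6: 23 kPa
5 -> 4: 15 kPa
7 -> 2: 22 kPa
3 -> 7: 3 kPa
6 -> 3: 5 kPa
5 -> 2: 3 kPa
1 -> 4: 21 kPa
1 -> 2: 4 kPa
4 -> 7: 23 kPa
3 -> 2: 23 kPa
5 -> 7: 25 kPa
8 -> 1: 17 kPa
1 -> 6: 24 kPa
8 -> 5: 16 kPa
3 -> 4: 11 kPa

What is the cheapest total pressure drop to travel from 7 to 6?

45 kPa

Candidate routes:
7–2–5–4–1–6: 22+22+15+8+24 = 91
7–2–5–4–6: 22+22+15+23 = 82
7–3–4–1–6: 11+11+8+24 = 54
7–3–4–6: 11+11+23 = 45
Cheapest is 7–3–4–6 at 45 kPa.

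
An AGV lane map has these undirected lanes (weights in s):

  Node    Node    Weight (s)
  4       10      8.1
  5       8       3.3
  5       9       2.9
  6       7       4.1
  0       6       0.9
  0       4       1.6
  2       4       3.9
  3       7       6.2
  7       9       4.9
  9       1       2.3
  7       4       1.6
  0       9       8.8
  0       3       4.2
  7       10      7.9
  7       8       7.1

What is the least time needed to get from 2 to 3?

9.7 s

Settle nodes by increasing distance from 2:
2: 0
4: 3.9  (via 2)
0: 5.5  (via 4)
7: 5.5  (via 4)
6: 6.4  (via 0)
3: 9.7  (via 0)
Shortest route: 2 → 4 → 0 → 3 = 9.7 s.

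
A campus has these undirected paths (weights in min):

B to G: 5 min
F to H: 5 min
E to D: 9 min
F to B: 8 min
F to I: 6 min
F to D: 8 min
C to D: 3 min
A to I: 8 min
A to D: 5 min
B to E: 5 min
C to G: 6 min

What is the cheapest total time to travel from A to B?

19 min

Enumerating some paths:
A - D - F - B: 5+8+8 = 21
A - D - E - B: 5+9+5 = 19
Cheapest is A - D - E - B at 19 min.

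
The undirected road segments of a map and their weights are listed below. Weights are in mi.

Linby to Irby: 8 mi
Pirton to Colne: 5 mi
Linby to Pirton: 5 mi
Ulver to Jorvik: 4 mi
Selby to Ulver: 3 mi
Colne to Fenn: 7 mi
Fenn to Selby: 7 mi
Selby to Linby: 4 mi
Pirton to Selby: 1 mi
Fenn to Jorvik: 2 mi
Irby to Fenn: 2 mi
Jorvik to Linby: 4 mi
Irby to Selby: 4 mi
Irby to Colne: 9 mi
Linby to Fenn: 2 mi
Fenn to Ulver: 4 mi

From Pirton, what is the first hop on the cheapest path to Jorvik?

Compare a few routes:
Pirton → Selby → Ulver → Jorvik: 1+3+4 = 8
Pirton → Selby → Linby → Jorvik: 1+4+4 = 9
Pirton → Selby → Irby → Fenn → Jorvik: 1+4+2+2 = 9
The minimum is 8 mi via Pirton → Selby → Ulver → Jorvik.
So from Pirton the first move is to Selby.

Selby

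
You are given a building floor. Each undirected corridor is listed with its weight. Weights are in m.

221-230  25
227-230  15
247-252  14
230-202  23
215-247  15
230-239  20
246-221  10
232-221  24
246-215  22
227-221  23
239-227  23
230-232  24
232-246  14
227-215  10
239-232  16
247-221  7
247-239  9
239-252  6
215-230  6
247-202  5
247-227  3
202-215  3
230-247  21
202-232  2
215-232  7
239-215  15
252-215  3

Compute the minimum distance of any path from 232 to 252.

Shortest distances from 232:
232: 0
202: 2  (via 232)
215: 5  (via 202)
247: 7  (via 202)
252: 8  (via 215)
Shortest route: 232 → 202 → 215 → 252 = 8 m.

8 m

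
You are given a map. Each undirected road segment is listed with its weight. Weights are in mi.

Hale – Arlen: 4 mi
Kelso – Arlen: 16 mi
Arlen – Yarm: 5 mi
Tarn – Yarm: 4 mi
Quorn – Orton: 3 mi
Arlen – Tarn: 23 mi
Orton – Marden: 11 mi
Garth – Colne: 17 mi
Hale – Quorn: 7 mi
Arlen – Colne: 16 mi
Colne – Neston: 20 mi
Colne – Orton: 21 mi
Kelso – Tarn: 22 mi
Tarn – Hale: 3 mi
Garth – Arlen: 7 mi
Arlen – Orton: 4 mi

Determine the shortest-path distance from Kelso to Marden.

31 mi

Candidate routes:
Kelso → Tarn → Hale → Arlen → Orton → Marden: 22+3+4+4+11 = 44
Kelso → Arlen → Hale → Quorn → Orton → Marden: 16+4+7+3+11 = 41
Kelso → Arlen → Orton → Marden: 16+4+11 = 31
Cheapest is Kelso → Arlen → Orton → Marden at 31 mi.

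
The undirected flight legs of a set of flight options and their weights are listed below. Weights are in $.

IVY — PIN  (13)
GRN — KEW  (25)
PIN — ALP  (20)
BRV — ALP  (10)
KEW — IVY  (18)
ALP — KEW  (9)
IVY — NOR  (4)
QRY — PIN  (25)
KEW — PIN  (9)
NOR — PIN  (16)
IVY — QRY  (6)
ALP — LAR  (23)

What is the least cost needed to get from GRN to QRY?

$49

Shortest distances from GRN:
GRN: 0
KEW: 25  (via GRN)
ALP: 34  (via KEW)
PIN: 34  (via KEW)
IVY: 43  (via KEW)
BRV: 44  (via ALP)
NOR: 47  (via IVY)
QRY: 49  (via IVY)
Shortest route: GRN–KEW–IVY–QRY = $49.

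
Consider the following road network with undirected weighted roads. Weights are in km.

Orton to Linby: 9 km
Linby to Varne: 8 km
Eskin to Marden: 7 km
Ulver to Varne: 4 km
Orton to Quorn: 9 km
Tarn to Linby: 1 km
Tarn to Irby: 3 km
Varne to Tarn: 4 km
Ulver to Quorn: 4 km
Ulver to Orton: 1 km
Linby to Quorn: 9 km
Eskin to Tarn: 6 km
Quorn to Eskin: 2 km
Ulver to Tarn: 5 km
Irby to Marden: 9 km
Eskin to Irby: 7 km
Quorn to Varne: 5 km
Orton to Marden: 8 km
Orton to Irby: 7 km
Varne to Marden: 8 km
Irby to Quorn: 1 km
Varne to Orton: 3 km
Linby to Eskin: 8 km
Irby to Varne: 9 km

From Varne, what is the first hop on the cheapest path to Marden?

Marden

Enumerating some paths:
Varne → Orton → Marden: 3+8 = 11
Varne → Quorn → Eskin → Marden: 5+2+7 = 14
Varne → Ulver → Orton → Marden: 4+1+8 = 13
Varne → Marden: 8 = 8
The minimum is 8 km via Varne → Marden.
So from Varne the first move is to Marden.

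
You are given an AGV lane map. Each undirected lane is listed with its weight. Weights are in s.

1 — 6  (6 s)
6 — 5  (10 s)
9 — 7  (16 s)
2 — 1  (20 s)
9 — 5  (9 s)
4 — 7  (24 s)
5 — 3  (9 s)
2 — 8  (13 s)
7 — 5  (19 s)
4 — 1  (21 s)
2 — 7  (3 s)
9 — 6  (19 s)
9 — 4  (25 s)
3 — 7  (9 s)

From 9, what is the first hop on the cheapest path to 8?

7

Compare a few routes:
9 - 7 - 2 - 8: 16+3+13 = 32
9 - 5 - 7 - 2 - 8: 9+19+3+13 = 44
9 - 5 - 3 - 7 - 2 - 8: 9+9+9+3+13 = 43
Cheapest is 9 - 7 - 2 - 8 at 32 s.
So from 9 the first move is to 7.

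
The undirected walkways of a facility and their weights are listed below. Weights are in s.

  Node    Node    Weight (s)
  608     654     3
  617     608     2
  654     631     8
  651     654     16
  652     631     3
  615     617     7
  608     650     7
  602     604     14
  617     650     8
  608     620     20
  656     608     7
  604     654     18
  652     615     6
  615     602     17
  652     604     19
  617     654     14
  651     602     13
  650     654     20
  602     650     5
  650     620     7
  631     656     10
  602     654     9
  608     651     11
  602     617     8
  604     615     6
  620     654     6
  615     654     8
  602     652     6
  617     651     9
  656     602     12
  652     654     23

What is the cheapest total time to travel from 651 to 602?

13 s

Shortest distances from 651:
651: 0
617: 9  (via 651)
608: 11  (via 651)
602: 13  (via 651)
Shortest route: 651–602 = 13 s.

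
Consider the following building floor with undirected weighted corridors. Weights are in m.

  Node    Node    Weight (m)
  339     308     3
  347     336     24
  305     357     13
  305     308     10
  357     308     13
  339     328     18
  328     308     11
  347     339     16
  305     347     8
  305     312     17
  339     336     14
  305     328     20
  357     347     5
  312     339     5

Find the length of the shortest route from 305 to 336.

27 m

Enumerating some paths:
305 → 308 → 339 → 336: 10+3+14 = 27
305 → 347 → 336: 8+24 = 32
305 → 347 → 339 → 336: 8+16+14 = 38
305 → 312 → 339 → 336: 17+5+14 = 36
The minimum is 27 m via 305 → 308 → 339 → 336.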